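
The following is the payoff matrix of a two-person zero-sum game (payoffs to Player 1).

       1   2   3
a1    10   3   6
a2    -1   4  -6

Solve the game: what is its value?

42/13

Row minima: a1 → 3, a2 → -6; maximin = 3.
Column maxima: 1 → 10, 2 → 4, 3 → 6; minimax = 4.
3 ≠ 4, so there is no saddle point; optimal play is mixed.
1 is strictly dominated by 3 (it gives Player 1 strictly more in every row), so Player 2 never plays it.
On the remaining 2×2 (a1, a2 vs 2, 3):
Let Player 1 play a1 with probability p. Expected payoff against 2: 3p + 4(1−p) = −p + 4; against 3: 6p + (-6)(1−p) = 12p − 6.
Setting these equal: −p + 4 = 12p − 6 ⇒ −13p = -10 ⇒ p = 10/13, and the value is (-1)·(10/13) + 4 = 42/13.
For Player 2: with q = P(2), equating a1's and a2's payoffs gives −3q + 6 = 10q − 6 ⇒ q = 12/13.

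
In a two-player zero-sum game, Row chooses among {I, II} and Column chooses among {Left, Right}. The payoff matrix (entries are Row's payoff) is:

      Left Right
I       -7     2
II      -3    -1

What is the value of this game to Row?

Row minima: I → -7, II → -3; maximin = -3.
Column maxima: Left → -3, Right → 2; minimax = -3.
Since maximin = minimax = -3, there is a saddle point and the value is -3.

-3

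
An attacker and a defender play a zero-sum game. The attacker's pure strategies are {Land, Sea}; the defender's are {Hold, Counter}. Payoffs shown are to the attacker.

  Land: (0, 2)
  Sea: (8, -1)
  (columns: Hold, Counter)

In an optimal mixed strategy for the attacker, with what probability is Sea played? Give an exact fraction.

2/11

Row minima: Land → 0, Sea → -1; maximin = 0.
Column maxima: Hold → 8, Counter → 2; minimax = 2.
0 ≠ 2, so there is no saddle point; optimal play is mixed.
Let the attacker play Land with probability p. Expected payoff against Hold: 0p + 8(1−p) = −8p + 8; against Counter: 2p + (-1)(1−p) = 3p − 1.
Setting these equal: −8p + 8 = 3p − 1 ⇒ −11p = -9 ⇒ p = 9/11, and the value is (-8)·(9/11) + 8 = 16/11.
For the defender: with q = P(Hold), equating Land's and Sea's payoffs gives −2q + 2 = 9q − 1 ⇒ q = 3/11.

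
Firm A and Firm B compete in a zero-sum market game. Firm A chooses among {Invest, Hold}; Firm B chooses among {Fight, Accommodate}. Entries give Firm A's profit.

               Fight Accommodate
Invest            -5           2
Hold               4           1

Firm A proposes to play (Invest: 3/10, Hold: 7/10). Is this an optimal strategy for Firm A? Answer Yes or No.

Against Fight this mix gives (3/10)·(-5) + (7/10)·4 = 13/10.
Against Accommodate this mix gives (3/10)·2 + (7/10)·1 = 13/10.
All of Firm B's active replies (Fight, Accommodate) yield 13/10, and no column does worse for Firm A. The mix makes Firm B indifferent and guarantees 13/10, so it is optimal.

Yes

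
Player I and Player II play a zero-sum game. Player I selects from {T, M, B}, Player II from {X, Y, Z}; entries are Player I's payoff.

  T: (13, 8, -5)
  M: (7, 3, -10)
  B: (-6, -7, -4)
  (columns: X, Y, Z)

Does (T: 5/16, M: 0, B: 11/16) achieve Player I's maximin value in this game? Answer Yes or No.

No

Against X this mix gives (5/16)·13 + (11/16)·(-6) = -1/16.
Against Y this mix gives (5/16)·8 + (11/16)·(-7) = -37/16.
Against Z this mix gives (5/16)·(-5) + (11/16)·(-4) = -69/16.
Player II will play Z, holding Player I to -69/16. Shifting weight toward the row that does better against Z would raise this floor (the equalizing mix achieves -67/16 against both Z and Y), so the proposed strategy is not optimal.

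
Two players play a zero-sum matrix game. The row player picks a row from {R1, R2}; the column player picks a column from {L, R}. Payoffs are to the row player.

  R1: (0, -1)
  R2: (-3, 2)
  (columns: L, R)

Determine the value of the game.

-1/2

Row minima: R1 → -1, R2 → -3; maximin = -1.
Column maxima: L → 0, R → 2; minimax = 0.
-1 ≠ 0, so there is no saddle point; optimal play is mixed.
Let the row player play R1 with probability p. Expected payoff against L: 0p + (-3)(1−p) = 3p − 3; against R: (-1)p + 2(1−p) = −3p + 2.
Setting these equal: 3p − 3 = −3p + 2 ⇒ 6p = 5 ⇒ p = 5/6, and the value is (3)·(5/6) − 3 = -1/2.
For the column player: with q = P(L), equating R1's and R2's payoffs gives q − 1 = −5q + 2 ⇒ q = 1/2.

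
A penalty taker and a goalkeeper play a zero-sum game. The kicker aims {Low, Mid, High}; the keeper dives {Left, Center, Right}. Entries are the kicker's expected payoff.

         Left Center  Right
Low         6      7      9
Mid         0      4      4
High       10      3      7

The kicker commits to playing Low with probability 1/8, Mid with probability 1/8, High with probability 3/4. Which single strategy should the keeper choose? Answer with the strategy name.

Center

If the keeper plays Left, the kicker's expected payoff is (1/8)·6 + (1/8)·0 + (3/4)·10 = 33/4.
If the keeper plays Center, the kicker's expected payoff is (1/8)·7 + (1/8)·4 + (3/4)·3 = 29/8.
If the keeper plays Right, the kicker's expected payoff is (1/8)·9 + (1/8)·4 + (3/4)·7 = 55/8.
The keeper minimizes the kicker's payoff; the smallest is 29/8, so the best response is Center.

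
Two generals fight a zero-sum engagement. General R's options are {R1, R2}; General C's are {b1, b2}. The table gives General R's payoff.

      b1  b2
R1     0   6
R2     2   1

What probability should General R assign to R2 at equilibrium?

6/7

Row minima: R1 → 0, R2 → 1; maximin = 1.
Column maxima: b1 → 2, b2 → 6; minimax = 2.
1 ≠ 2, so there is no saddle point; optimal play is mixed.
Let General R play R1 with probability p. Expected payoff against b1: 0p + 2(1−p) = −2p + 2; against b2: 6p + 1(1−p) = 5p + 1.
Setting these equal: −2p + 2 = 5p + 1 ⇒ −7p = -1 ⇒ p = 1/7, and the value is (-2)·(1/7) + 2 = 12/7.
For General C: with q = P(b1), equating R1's and R2's payoffs gives −6q + 6 = q + 1 ⇒ q = 5/7.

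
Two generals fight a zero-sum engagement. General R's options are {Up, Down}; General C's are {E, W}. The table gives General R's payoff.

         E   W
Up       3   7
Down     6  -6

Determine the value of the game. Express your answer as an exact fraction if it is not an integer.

Row minima: Up → 3, Down → -6; maximin = 3.
Column maxima: E → 6, W → 7; minimax = 6.
3 ≠ 6, so there is no saddle point; optimal play is mixed.
Let General R play Up with probability p. Expected payoff against E: 3p + 6(1−p) = −3p + 6; against W: 7p + (-6)(1−p) = 13p − 6.
Setting these equal: −3p + 6 = 13p − 6 ⇒ −16p = -12 ⇒ p = 3/4, and the value is (-3)·(3/4) + 6 = 15/4.
For General C: with q = P(E), equating Up's and Down's payoffs gives −4q + 7 = 12q − 6 ⇒ q = 13/16.

15/4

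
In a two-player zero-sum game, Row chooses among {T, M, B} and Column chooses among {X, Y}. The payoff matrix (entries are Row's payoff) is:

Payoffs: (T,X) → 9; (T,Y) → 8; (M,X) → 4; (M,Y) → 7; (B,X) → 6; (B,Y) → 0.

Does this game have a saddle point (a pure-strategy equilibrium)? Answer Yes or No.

Yes

Row minima: T → 8, M → 4, B → 0; maximin = 8.
Column maxima: X → 9, Y → 8; minimax = 8.
maximin = minimax = 8, so a saddle point exists.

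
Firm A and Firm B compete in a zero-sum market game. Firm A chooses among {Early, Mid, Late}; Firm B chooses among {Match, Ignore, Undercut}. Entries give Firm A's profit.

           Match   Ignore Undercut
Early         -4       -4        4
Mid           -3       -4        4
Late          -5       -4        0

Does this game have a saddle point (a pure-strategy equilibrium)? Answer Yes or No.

Yes

Row minima: Early → -4, Mid → -4, Late → -5; maximin = -4.
Column maxima: Match → -3, Ignore → -4, Undercut → 4; minimax = -4.
maximin = minimax = -4, so a saddle point exists.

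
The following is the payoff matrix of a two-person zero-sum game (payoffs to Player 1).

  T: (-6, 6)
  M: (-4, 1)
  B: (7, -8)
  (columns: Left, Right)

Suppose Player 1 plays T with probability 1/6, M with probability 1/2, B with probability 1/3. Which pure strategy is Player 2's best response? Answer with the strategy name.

If Player 2 plays Left, Player 1's expected payoff is (1/6)·(-6) + (1/2)·(-4) + (1/3)·7 = -2/3.
If Player 2 plays Right, Player 1's expected payoff is (1/6)·6 + (1/2)·1 + (1/3)·(-8) = -7/6.
Player 2 minimizes Player 1's payoff; the smallest is -7/6, so the best response is Right.

Right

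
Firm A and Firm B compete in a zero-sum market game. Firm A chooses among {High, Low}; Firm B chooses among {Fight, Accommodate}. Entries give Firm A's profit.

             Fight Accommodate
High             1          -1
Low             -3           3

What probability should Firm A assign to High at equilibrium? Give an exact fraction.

3/4

Row minima: High → -1, Low → -3; maximin = -1.
Column maxima: Fight → 1, Accommodate → 3; minimax = 1.
-1 ≠ 1, so there is no saddle point; optimal play is mixed.
Let Firm A play High with probability p. Expected payoff against Fight: 1p + (-3)(1−p) = 4p − 3; against Accommodate: (-1)p + 3(1−p) = −4p + 3.
Setting these equal: 4p − 3 = −4p + 3 ⇒ 8p = 6 ⇒ p = 3/4, and the value is (4)·(3/4) − 3 = 0.
For Firm B: with q = P(Fight), equating High's and Low's payoffs gives 2q − 1 = −6q + 3 ⇒ q = 1/2.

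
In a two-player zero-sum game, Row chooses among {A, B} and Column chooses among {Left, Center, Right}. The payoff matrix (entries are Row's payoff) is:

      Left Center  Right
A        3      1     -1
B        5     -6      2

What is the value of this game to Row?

Row minima: A → -1, B → -6; maximin = -1.
Column maxima: Left → 5, Center → 1, Right → 2; minimax = 1.
-1 ≠ 1, so there is no saddle point; optimal play is mixed.
Left is strictly dominated by Center (it gives Row strictly more in every row), so Column never plays it.
On the remaining 2×2 (A, B vs Center, Right):
Let Row play A with probability p. Expected payoff against Center: 1p + (-6)(1−p) = 7p − 6; against Right: (-1)p + 2(1−p) = −3p + 2.
Setting these equal: 7p − 6 = −3p + 2 ⇒ 10p = 8 ⇒ p = 4/5, and the value is (7)·(4/5) − 6 = -2/5.
For Column: with q = P(Center), equating A's and B's payoffs gives 2q − 1 = −8q + 2 ⇒ q = 3/10.

-2/5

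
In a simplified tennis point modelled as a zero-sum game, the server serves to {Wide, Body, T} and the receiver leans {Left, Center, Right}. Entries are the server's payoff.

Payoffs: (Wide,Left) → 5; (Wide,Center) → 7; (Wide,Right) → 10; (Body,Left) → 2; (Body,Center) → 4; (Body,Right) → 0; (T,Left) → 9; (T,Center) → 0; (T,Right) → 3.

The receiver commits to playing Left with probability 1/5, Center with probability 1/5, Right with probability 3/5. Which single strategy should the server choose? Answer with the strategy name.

Wide

Expected payoff of Wide: (1/5)·5 + (1/5)·7 + (3/5)·10 = 42/5.
Expected payoff of Body: (1/5)·2 + (1/5)·4 + (3/5)·0 = 6/5.
Expected payoff of T: (1/5)·9 + (1/5)·0 + (3/5)·3 = 18/5.
The largest is 42/5, so the server's best response is Wide.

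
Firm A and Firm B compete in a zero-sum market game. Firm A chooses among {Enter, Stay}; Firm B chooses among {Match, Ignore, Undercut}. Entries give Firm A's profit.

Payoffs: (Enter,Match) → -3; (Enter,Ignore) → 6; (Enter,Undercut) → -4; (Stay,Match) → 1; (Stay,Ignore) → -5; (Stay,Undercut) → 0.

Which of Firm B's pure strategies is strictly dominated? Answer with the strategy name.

Match

Undercut holds Firm A's payoff strictly below Match in every row: -4 < -3, 0 < 1.
So Match is strictly dominated for Firm B.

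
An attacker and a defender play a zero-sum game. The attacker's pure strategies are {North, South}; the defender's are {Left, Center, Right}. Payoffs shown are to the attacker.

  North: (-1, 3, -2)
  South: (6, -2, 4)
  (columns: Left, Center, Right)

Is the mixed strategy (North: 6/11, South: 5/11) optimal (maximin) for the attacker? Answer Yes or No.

Against Left this mix gives (6/11)·(-1) + (5/11)·6 = 24/11.
Against Center this mix gives (6/11)·3 + (5/11)·(-2) = 8/11.
Against Right this mix gives (6/11)·(-2) + (5/11)·4 = 8/11.
All of the defender's active replies (Center, Right) yield 8/11, and no column does worse for the attacker. The mix makes the defender indifferent and guarantees 8/11, so it is optimal.

Yes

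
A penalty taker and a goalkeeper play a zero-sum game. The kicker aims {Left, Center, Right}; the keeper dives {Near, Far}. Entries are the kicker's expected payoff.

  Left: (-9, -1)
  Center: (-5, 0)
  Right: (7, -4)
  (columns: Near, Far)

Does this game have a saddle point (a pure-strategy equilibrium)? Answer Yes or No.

No

Row minima: Left → -9, Center → -5, Right → -4; maximin = -4.
Column maxima: Near → 7, Far → 0; minimax = 0.
-4 ≠ 0, so no pure-strategy equilibrium exists.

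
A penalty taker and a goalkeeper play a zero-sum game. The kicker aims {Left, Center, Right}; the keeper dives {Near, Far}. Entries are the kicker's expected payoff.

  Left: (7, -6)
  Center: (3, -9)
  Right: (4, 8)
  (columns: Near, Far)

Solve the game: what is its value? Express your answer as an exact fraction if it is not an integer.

80/17

Row minima: Left → -6, Center → -9, Right → 4; maximin = 4.
Column maxima: Near → 7, Far → 8; minimax = 7.
4 ≠ 7, so there is no saddle point; optimal play is mixed.
Center is strictly dominated by Left, so the kicker never plays it.
On the remaining 2×2 (Left, Right vs Near, Far):
Let the kicker play Left with probability p. Expected payoff against Near: 7p + 4(1−p) = 3p + 4; against Far: (-6)p + 8(1−p) = −14p + 8.
Setting these equal: 3p + 4 = −14p + 8 ⇒ 17p = 4 ⇒ p = 4/17, and the value is (3)·(4/17) + 4 = 80/17.
For the keeper: with q = P(Near), equating Left's and Right's payoffs gives 13q − 6 = −4q + 8 ⇒ q = 14/17.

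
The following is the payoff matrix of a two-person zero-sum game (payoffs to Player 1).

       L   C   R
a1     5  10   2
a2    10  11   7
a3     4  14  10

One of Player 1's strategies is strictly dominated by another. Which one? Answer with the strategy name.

a2 gives a strictly higher payoff than a1 against every column: 10 > 5, 11 > 10, 7 > 2.
So a1 is strictly dominated and Player 1 never plays it.

a1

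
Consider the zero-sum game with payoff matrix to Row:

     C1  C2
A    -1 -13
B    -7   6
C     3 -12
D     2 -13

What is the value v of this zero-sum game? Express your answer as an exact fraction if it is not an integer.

Row minima: A → -13, B → -7, C → -12, D → -13; maximin = -7.
Column maxima: C1 → 3, C2 → 6; minimax = 3.
-7 ≠ 3, so there is no saddle point; optimal play is mixed.
A is strictly dominated by C, so Row never plays it.
D is strictly dominated by C, so Row never plays it.
On the remaining 2×2 (B, C vs C1, C2):
Let Row play B with probability p. Expected payoff against C1: (-7)p + 3(1−p) = −10p + 3; against C2: 6p + (-12)(1−p) = 18p − 12.
Setting these equal: −10p + 3 = 18p − 12 ⇒ −28p = -15 ⇒ p = 15/28, and the value is (-10)·(15/28) + 3 = -33/14.
For Column: with q = P(C1), equating B's and C's payoffs gives −13q + 6 = 15q − 12 ⇒ q = 9/14.

-33/14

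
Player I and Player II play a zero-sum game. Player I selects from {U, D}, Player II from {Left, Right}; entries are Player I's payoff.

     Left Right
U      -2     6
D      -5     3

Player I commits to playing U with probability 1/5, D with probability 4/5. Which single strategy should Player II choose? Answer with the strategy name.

If Player II plays Left, Player I's expected payoff is (1/5)·(-2) + (4/5)·(-5) = -22/5.
If Player II plays Right, Player I's expected payoff is (1/5)·6 + (4/5)·3 = 18/5.
Player II minimizes Player I's payoff; the smallest is -22/5, so the best response is Left.

Left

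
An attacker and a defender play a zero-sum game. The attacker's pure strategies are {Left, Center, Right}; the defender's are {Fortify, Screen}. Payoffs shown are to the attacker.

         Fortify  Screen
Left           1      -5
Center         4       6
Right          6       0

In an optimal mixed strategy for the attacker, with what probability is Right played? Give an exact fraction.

Row minima: Left → -5, Center → 4, Right → 0; maximin = 4.
Column maxima: Fortify → 6, Screen → 6; minimax = 6.
4 ≠ 6, so there is no saddle point; optimal play is mixed.
Left is strictly dominated by Center, so the attacker never plays it.
On the remaining 2×2 (Center, Right vs Fortify, Screen):
Let the attacker play Center with probability p. Expected payoff against Fortify: 4p + 6(1−p) = −2p + 6; against Screen: 6p + 0(1−p) = 6p.
Setting these equal: −2p + 6 = 6p ⇒ −8p = -6 ⇒ p = 3/4, and the value is (-2)·(3/4) + 6 = 9/2.
For the defender: with q = P(Fortify), equating Center's and Right's payoffs gives −2q + 6 = 6q ⇒ q = 3/4.

1/4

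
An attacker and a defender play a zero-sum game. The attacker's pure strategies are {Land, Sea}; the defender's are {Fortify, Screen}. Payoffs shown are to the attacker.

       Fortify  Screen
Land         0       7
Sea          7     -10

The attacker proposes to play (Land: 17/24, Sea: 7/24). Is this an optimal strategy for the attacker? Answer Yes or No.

Yes

Against Fortify this mix gives (17/24)·0 + (7/24)·7 = 49/24.
Against Screen this mix gives (17/24)·7 + (7/24)·(-10) = 49/24.
All of the defender's active replies (Fortify, Screen) yield 49/24, and no column does worse for the attacker. The mix makes the defender indifferent and guarantees 49/24, so it is optimal.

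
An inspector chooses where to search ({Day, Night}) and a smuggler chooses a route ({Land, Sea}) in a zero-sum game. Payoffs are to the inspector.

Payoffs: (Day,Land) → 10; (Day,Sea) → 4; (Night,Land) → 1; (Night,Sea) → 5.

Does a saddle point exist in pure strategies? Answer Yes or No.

Row minima: Day → 4, Night → 1; maximin = 4.
Column maxima: Land → 10, Sea → 5; minimax = 5.
4 ≠ 5, so no pure-strategy equilibrium exists.

No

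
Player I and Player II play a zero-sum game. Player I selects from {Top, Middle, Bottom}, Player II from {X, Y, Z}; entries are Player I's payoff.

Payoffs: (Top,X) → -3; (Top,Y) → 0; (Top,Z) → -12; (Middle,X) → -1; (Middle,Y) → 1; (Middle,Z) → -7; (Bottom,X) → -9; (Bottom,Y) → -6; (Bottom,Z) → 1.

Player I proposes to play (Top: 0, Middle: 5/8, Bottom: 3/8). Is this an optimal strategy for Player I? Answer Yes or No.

Yes

Against X this mix gives (5/8)·(-1) + (3/8)·(-9) = -4.
Against Y this mix gives (5/8)·1 + (3/8)·(-6) = -13/8.
Against Z this mix gives (5/8)·(-7) + (3/8)·1 = -4.
All of Player II's active replies (X, Z) yield -4, and no column does worse for Player I. The mix makes Player II indifferent and guarantees -4, so it is optimal.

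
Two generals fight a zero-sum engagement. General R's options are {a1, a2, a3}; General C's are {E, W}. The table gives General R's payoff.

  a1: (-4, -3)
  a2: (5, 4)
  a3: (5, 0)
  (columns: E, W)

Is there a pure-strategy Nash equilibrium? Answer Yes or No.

Row minima: a1 → -4, a2 → 4, a3 → 0; maximin = 4.
Column maxima: E → 5, W → 4; minimax = 4.
maximin = minimax = 4, so a saddle point exists.

Yes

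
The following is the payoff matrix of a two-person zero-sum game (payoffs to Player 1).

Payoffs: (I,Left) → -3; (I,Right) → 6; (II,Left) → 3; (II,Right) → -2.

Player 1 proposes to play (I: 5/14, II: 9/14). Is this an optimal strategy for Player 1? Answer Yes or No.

Against Left this mix gives (5/14)·(-3) + (9/14)·3 = 6/7.
Against Right this mix gives (5/14)·6 + (9/14)·(-2) = 6/7.
All of Player 2's active replies (Left, Right) yield 6/7, and no column does worse for Player 1. The mix makes Player 2 indifferent and guarantees 6/7, so it is optimal.

Yes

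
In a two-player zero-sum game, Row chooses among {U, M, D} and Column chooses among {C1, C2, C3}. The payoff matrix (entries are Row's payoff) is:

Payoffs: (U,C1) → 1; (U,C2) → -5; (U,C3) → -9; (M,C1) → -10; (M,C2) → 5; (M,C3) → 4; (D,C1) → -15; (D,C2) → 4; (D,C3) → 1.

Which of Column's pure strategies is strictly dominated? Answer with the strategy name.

C3 holds Row's payoff strictly below C2 in every row: -9 < -5, 4 < 5, 1 < 4.
So C2 is strictly dominated for Column.

C2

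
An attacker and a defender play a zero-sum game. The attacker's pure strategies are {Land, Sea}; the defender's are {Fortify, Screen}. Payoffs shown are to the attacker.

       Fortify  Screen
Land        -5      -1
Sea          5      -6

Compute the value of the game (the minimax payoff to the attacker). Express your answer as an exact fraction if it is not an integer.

Row minima: Land → -5, Sea → -6; maximin = -5.
Column maxima: Fortify → 5, Screen → -1; minimax = -1.
-5 ≠ -1, so there is no saddle point; optimal play is mixed.
Let the attacker play Land with probability p. Expected payoff against Fortify: (-5)p + 5(1−p) = −10p + 5; against Screen: (-1)p + (-6)(1−p) = 5p − 6.
Setting these equal: −10p + 5 = 5p − 6 ⇒ −15p = -11 ⇒ p = 11/15, and the value is (-10)·(11/15) + 5 = -7/3.
For the defender: with q = P(Fortify), equating Land's and Sea's payoffs gives −4q − 1 = 11q − 6 ⇒ q = 1/3.

-7/3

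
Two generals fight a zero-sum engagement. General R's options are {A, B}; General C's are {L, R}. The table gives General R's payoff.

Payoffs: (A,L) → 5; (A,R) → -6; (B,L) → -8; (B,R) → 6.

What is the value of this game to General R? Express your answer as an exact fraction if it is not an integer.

-18/25

Row minima: A → -6, B → -8; maximin = -6.
Column maxima: L → 5, R → 6; minimax = 5.
-6 ≠ 5, so there is no saddle point; optimal play is mixed.
Let General R play A with probability p. Expected payoff against L: 5p + (-8)(1−p) = 13p − 8; against R: (-6)p + 6(1−p) = −12p + 6.
Setting these equal: 13p − 8 = −12p + 6 ⇒ 25p = 14 ⇒ p = 14/25, and the value is (13)·(14/25) − 8 = -18/25.
For General C: with q = P(L), equating A's and B's payoffs gives 11q − 6 = −14q + 6 ⇒ q = 12/25.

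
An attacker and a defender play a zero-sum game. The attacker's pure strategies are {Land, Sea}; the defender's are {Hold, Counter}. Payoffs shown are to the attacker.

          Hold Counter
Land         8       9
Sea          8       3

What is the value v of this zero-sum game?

8

Row minima: Land → 8, Sea → 3; maximin = 8.
Column maxima: Hold → 8, Counter → 9; minimax = 8.
Since maximin = minimax = 8, there is a saddle point and the value is 8.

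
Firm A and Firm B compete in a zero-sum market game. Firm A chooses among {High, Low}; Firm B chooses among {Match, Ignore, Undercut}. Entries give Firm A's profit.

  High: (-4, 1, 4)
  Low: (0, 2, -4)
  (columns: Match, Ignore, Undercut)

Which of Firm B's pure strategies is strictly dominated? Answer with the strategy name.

Match holds Firm A's payoff strictly below Ignore in every row: -4 < 1, 0 < 2.
So Ignore is strictly dominated for Firm B.

Ignore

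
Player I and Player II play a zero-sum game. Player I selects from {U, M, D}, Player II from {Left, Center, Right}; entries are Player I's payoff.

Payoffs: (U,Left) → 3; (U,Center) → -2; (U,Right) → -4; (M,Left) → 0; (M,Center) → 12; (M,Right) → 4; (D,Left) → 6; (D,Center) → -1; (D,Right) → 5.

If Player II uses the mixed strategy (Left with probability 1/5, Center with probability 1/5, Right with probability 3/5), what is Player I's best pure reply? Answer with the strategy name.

Expected payoff of U: (1/5)·3 + (1/5)·(-2) + (3/5)·(-4) = -11/5.
Expected payoff of M: (1/5)·0 + (1/5)·12 + (3/5)·4 = 24/5.
Expected payoff of D: (1/5)·6 + (1/5)·(-1) + (3/5)·5 = 4.
The largest is 24/5, so Player I's best response is M.

M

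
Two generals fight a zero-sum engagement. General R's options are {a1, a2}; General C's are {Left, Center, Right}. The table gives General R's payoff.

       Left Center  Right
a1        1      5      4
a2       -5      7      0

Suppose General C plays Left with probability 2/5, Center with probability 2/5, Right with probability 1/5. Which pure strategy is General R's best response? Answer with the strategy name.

Expected payoff of a1: (2/5)·1 + (2/5)·5 + (1/5)·4 = 16/5.
Expected payoff of a2: (2/5)·(-5) + (2/5)·7 + (1/5)·0 = 4/5.
The largest is 16/5, so General R's best response is a1.

a1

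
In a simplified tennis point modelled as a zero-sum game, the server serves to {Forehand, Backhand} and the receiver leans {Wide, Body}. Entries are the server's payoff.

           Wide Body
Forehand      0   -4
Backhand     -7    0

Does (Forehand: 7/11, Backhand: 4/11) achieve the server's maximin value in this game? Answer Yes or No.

Against Wide this mix gives (7/11)·0 + (4/11)·(-7) = -28/11.
Against Body this mix gives (7/11)·(-4) + (4/11)·0 = -28/11.
All of the receiver's active replies (Wide, Body) yield -28/11, and no column does worse for the server. The mix makes the receiver indifferent and guarantees -28/11, so it is optimal.

Yes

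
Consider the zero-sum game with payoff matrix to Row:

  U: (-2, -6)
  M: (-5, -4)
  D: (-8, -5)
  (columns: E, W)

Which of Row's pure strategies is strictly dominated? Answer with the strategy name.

D

M gives a strictly higher payoff than D against every column: -5 > -8, -4 > -5.
So D is strictly dominated and Row never plays it.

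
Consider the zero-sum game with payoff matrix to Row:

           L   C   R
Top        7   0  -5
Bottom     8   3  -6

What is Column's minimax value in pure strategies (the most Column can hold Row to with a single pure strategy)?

-5

Column maxima: L → 8, C → 3, R → -5.
The smallest of these is -5.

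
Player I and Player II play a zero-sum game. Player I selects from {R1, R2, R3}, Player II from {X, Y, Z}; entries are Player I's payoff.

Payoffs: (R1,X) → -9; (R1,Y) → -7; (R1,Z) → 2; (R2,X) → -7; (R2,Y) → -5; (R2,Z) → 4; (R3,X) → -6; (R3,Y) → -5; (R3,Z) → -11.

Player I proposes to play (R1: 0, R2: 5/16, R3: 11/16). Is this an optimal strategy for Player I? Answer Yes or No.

Yes

Against X this mix gives (5/16)·(-7) + (11/16)·(-6) = -101/16.
Against Y this mix gives (5/16)·(-5) + (11/16)·(-5) = -5.
Against Z this mix gives (5/16)·4 + (11/16)·(-11) = -101/16.
All of Player II's active replies (X, Z) yield -101/16, and no column does worse for Player I. The mix makes Player II indifferent and guarantees -101/16, so it is optimal.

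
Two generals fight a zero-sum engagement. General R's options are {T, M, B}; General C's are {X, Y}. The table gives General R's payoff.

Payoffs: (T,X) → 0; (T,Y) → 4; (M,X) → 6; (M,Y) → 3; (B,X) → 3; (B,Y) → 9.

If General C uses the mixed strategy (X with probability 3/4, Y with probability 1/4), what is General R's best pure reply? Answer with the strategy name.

Expected payoff of T: (3/4)·0 + (1/4)·4 = 1.
Expected payoff of M: (3/4)·6 + (1/4)·3 = 21/4.
Expected payoff of B: (3/4)·3 + (1/4)·9 = 9/2.
The largest is 21/4, so General R's best response is M.

M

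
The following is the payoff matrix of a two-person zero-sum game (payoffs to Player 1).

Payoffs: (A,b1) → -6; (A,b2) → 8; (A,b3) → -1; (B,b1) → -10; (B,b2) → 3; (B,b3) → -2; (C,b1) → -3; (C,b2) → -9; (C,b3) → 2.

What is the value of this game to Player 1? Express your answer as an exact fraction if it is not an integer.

-39/10

Row minima: A → -6, B → -10, C → -9; maximin = -6.
Column maxima: b1 → -3, b2 → 8, b3 → 2; minimax = -3.
-6 ≠ -3, so there is no saddle point; optimal play is mixed.
B is strictly dominated by A, so Player 1 never plays it.
b3 is strictly dominated by b1 (it gives Player 1 strictly more in every row), so Player 2 never plays it.
On the remaining 2×2 (A, C vs b1, b2):
Let Player 1 play A with probability p. Expected payoff against b1: (-6)p + (-3)(1−p) = −3p − 3; against b2: 8p + (-9)(1−p) = 17p − 9.
Setting these equal: −3p − 3 = 17p − 9 ⇒ −20p = -6 ⇒ p = 3/10, and the value is (-3)·(3/10) − 3 = -39/10.
For Player 2: with q = P(b1), equating A's and C's payoffs gives −14q + 8 = 6q − 9 ⇒ q = 17/20.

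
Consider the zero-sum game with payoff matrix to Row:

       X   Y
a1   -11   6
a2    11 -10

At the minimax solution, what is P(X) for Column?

8/19

Row minima: a1 → -11, a2 → -10; maximin = -10.
Column maxima: X → 11, Y → 6; minimax = 6.
-10 ≠ 6, so there is no saddle point; optimal play is mixed.
Let Row play a1 with probability p. Expected payoff against X: (-11)p + 11(1−p) = −22p + 11; against Y: 6p + (-10)(1−p) = 16p − 10.
Setting these equal: −22p + 11 = 16p − 10 ⇒ −38p = -21 ⇒ p = 21/38, and the value is (-22)·(21/38) + 11 = -22/19.
For Column: with q = P(X), equating a1's and a2's payoffs gives −17q + 6 = 21q − 10 ⇒ q = 8/19.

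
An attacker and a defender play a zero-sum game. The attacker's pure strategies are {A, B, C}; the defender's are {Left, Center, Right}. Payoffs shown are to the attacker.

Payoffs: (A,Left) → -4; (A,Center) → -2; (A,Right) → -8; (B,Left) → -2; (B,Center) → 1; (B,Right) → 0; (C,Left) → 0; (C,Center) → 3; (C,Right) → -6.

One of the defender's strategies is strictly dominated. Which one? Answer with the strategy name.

Center

Left holds the attacker's payoff strictly below Center in every row: -4 < -2, -2 < 1, 0 < 3.
So Center is strictly dominated for the defender.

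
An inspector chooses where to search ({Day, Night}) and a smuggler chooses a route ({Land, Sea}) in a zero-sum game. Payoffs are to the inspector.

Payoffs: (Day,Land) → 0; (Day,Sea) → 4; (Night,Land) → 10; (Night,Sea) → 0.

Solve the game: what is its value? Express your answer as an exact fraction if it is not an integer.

20/7

Row minima: Day → 0, Night → 0; maximin = 0.
Column maxima: Land → 10, Sea → 4; minimax = 4.
0 ≠ 4, so there is no saddle point; optimal play is mixed.
Let the inspector play Day with probability p. Expected payoff against Land: 0p + 10(1−p) = −10p + 10; against Sea: 4p + 0(1−p) = 4p.
Setting these equal: −10p + 10 = 4p ⇒ −14p = -10 ⇒ p = 5/7, and the value is (-10)·(5/7) + 10 = 20/7.
For the smuggler: with q = P(Land), equating Day's and Night's payoffs gives −4q + 4 = 10q ⇒ q = 2/7.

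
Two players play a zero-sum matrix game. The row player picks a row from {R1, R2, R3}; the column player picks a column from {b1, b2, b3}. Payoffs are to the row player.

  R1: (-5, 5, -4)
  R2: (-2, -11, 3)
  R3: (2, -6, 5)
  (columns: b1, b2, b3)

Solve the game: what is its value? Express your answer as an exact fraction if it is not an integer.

Row minima: R1 → -5, R2 → -11, R3 → -6; maximin = -5.
Column maxima: b1 → 2, b2 → 5, b3 → 5; minimax = 2.
-5 ≠ 2, so there is no saddle point; optimal play is mixed.
R2 is strictly dominated by R3, so the row player never plays it.
b3 is strictly dominated by b1 (it gives the row player strictly more in every row), so the column player never plays it.
On the remaining 2×2 (R1, R3 vs b1, b2):
Let the row player play R1 with probability p. Expected payoff against b1: (-5)p + 2(1−p) = −7p + 2; against b2: 5p + (-6)(1−p) = 11p − 6.
Setting these equal: −7p + 2 = 11p − 6 ⇒ −18p = -8 ⇒ p = 4/9, and the value is (-7)·(4/9) + 2 = -10/9.
For the column player: with q = P(b1), equating R1's and R3's payoffs gives −10q + 5 = 8q − 6 ⇒ q = 11/18.

-10/9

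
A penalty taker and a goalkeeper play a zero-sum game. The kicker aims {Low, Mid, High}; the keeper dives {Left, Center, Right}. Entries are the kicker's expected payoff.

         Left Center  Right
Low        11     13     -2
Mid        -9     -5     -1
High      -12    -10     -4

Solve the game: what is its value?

-29/21

Row minima: Low → -2, Mid → -9, High → -12; maximin = -2.
Column maxima: Left → 11, Center → 13, Right → -1; minimax = -1.
-2 ≠ -1, so there is no saddle point; optimal play is mixed.
High is strictly dominated by Low, so the kicker never plays it.
Center is strictly dominated by Left (it gives the kicker strictly more in every row), so the keeper never plays it.
On the remaining 2×2 (Low, Mid vs Left, Right):
Let the kicker play Low with probability p. Expected payoff against Left: 11p + (-9)(1−p) = 20p − 9; against Right: (-2)p + (-1)(1−p) = −p − 1.
Setting these equal: 20p − 9 = −p − 1 ⇒ 21p = 8 ⇒ p = 8/21, and the value is (20)·(8/21) − 9 = -29/21.
For the keeper: with q = P(Left), equating Low's and Mid's payoffs gives 13q − 2 = −8q − 1 ⇒ q = 1/21.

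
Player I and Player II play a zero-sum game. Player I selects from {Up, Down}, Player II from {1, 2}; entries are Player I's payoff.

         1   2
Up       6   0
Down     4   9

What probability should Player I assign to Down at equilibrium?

Row minima: Up → 0, Down → 4; maximin = 4.
Column maxima: 1 → 6, 2 → 9; minimax = 6.
4 ≠ 6, so there is no saddle point; optimal play is mixed.
Let Player I play Up with probability p. Expected payoff against 1: 6p + 4(1−p) = 2p + 4; against 2: 0p + 9(1−p) = −9p + 9.
Setting these equal: 2p + 4 = −9p + 9 ⇒ 11p = 5 ⇒ p = 5/11, and the value is (2)·(5/11) + 4 = 54/11.
For Player II: with q = P(1), equating Up's and Down's payoffs gives 6q = −5q + 9 ⇒ q = 9/11.

6/11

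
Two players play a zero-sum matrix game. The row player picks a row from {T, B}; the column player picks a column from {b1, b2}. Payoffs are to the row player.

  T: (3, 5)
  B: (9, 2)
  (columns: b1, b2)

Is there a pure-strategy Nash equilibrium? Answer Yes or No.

Row minima: T → 3, B → 2; maximin = 3.
Column maxima: b1 → 9, b2 → 5; minimax = 5.
3 ≠ 5, so no pure-strategy equilibrium exists.

No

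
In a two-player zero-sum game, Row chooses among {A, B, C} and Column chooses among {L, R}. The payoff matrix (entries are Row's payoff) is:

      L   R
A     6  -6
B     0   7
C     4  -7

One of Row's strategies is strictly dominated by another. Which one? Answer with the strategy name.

A gives a strictly higher payoff than C against every column: 6 > 4, -6 > -7.
So C is strictly dominated and Row never plays it.

C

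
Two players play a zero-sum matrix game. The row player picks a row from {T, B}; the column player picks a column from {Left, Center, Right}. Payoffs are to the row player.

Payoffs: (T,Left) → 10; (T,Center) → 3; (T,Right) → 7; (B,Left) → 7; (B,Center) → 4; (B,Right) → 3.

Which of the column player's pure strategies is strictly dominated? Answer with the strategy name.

Left

Center holds the row player's payoff strictly below Left in every row: 3 < 10, 4 < 7.
So Left is strictly dominated for the column player.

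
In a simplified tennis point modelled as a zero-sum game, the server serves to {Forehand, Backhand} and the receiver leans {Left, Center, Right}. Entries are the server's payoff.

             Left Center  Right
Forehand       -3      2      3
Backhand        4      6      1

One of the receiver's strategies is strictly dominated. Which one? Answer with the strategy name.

Left holds the server's payoff strictly below Center in every row: -3 < 2, 4 < 6.
So Center is strictly dominated for the receiver.

Center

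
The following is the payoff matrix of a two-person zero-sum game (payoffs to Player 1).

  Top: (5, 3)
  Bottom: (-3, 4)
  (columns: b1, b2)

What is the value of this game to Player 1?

29/9

Row minima: Top → 3, Bottom → -3; maximin = 3.
Column maxima: b1 → 5, b2 → 4; minimax = 4.
3 ≠ 4, so there is no saddle point; optimal play is mixed.
Let Player 1 play Top with probability p. Expected payoff against b1: 5p + (-3)(1−p) = 8p − 3; against b2: 3p + 4(1−p) = −p + 4.
Setting these equal: 8p − 3 = −p + 4 ⇒ 9p = 7 ⇒ p = 7/9, and the value is (8)·(7/9) − 3 = 29/9.
For Player 2: with q = P(b1), equating Top's and Bottom's payoffs gives 2q + 3 = −7q + 4 ⇒ q = 1/9.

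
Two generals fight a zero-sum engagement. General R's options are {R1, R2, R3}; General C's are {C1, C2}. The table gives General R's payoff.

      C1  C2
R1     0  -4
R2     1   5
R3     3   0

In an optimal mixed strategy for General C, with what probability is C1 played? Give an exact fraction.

Row minima: R1 → -4, R2 → 1, R3 → 0; maximin = 1.
Column maxima: C1 → 3, C2 → 5; minimax = 3.
1 ≠ 3, so there is no saddle point; optimal play is mixed.
R1 is strictly dominated by R2, so General R never plays it.
On the remaining 2×2 (R2, R3 vs C1, C2):
Let General R play R2 with probability p. Expected payoff against C1: 1p + 3(1−p) = −2p + 3; against C2: 5p + 0(1−p) = 5p.
Setting these equal: −2p + 3 = 5p ⇒ −7p = -3 ⇒ p = 3/7, and the value is (-2)·(3/7) + 3 = 15/7.
For General C: with q = P(C1), equating R2's and R3's payoffs gives −4q + 5 = 3q ⇒ q = 5/7.

5/7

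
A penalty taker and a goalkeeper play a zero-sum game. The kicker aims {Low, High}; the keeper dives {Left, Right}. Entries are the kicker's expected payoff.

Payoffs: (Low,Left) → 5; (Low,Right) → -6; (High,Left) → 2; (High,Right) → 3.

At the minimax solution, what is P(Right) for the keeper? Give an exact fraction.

1/4

Row minima: Low → -6, High → 2; maximin = 2.
Column maxima: Left → 5, Right → 3; minimax = 3.
2 ≠ 3, so there is no saddle point; optimal play is mixed.
Let the kicker play Low with probability p. Expected payoff against Left: 5p + 2(1−p) = 3p + 2; against Right: (-6)p + 3(1−p) = −9p + 3.
Setting these equal: 3p + 2 = −9p + 3 ⇒ 12p = 1 ⇒ p = 1/12, and the value is (3)·(1/12) + 2 = 9/4.
For the keeper: with q = P(Left), equating Low's and High's payoffs gives 11q − 6 = −q + 3 ⇒ q = 3/4.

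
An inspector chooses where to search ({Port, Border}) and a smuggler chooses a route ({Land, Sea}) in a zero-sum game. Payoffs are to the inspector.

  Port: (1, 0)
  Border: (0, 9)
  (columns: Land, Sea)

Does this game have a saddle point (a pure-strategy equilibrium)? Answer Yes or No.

Row minima: Port → 0, Border → 0; maximin = 0.
Column maxima: Land → 1, Sea → 9; minimax = 1.
0 ≠ 1, so no pure-strategy equilibrium exists.

No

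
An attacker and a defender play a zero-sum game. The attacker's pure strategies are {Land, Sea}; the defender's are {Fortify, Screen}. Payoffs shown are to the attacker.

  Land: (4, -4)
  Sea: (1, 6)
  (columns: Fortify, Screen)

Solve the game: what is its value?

Row minima: Land → -4, Sea → 1; maximin = 1.
Column maxima: Fortify → 4, Screen → 6; minimax = 4.
1 ≠ 4, so there is no saddle point; optimal play is mixed.
Let the attacker play Land with probability p. Expected payoff against Fortify: 4p + 1(1−p) = 3p + 1; against Screen: (-4)p + 6(1−p) = −10p + 6.
Setting these equal: 3p + 1 = −10p + 6 ⇒ 13p = 5 ⇒ p = 5/13, and the value is (3)·(5/13) + 1 = 28/13.
For the defender: with q = P(Fortify), equating Land's and Sea's payoffs gives 8q − 4 = −5q + 6 ⇒ q = 10/13.

28/13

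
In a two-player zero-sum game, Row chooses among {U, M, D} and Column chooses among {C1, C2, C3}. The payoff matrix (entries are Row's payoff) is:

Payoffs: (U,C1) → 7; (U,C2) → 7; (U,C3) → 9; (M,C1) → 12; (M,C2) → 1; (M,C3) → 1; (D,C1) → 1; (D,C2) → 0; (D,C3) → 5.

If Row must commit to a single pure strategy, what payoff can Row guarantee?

Row minima: U → 7, M → 1, D → 0.
The best of these is 7.

7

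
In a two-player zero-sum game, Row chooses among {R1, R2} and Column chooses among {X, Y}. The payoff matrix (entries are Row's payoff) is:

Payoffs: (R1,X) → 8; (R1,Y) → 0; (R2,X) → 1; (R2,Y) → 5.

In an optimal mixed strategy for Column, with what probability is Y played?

Row minima: R1 → 0, R2 → 1; maximin = 1.
Column maxima: X → 8, Y → 5; minimax = 5.
1 ≠ 5, so there is no saddle point; optimal play is mixed.
Let Row play R1 with probability p. Expected payoff against X: 8p + 1(1−p) = 7p + 1; against Y: 0p + 5(1−p) = −5p + 5.
Setting these equal: 7p + 1 = −5p + 5 ⇒ 12p = 4 ⇒ p = 1/3, and the value is (7)·(1/3) + 1 = 10/3.
For Column: with q = P(X), equating R1's and R2's payoffs gives 8q = −4q + 5 ⇒ q = 5/12.

7/12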